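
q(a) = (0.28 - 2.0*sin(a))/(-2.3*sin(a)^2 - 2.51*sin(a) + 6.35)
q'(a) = (0.28 - 2.0*sin(a))*(4.6*sin(a)*cos(a) + 2.51*cos(a))/(-2.3*sin(a)^2 - 2.51*sin(a) + 6.35)^2 - 2.0*cos(a)/(-2.3*sin(a)^2 - 2.51*sin(a) + 6.35)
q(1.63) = -1.11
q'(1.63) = 0.38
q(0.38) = -0.09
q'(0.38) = -0.43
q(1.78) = -0.99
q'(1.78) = 1.10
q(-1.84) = 0.33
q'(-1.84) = 0.11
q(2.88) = -0.04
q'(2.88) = 0.38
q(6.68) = -0.10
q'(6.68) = -0.44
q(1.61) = -1.11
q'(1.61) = 0.25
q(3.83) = 0.22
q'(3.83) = 0.23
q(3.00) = 0.00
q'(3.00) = 0.33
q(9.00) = -0.11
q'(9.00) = 0.46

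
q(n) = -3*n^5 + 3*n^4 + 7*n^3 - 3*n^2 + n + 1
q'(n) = -15*n^4 + 12*n^3 + 21*n^2 - 6*n + 1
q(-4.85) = 8837.55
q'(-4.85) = -9144.56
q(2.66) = -135.14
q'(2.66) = -391.48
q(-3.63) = 2034.74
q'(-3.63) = -2878.95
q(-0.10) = 0.86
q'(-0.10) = 1.80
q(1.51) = 11.82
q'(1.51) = 3.15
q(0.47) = 1.61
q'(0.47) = 3.33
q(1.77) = 9.52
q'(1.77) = -24.51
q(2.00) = -1.00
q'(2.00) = -71.00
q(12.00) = -672611.00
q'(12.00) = -287351.00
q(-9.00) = 191476.00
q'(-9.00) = -105407.00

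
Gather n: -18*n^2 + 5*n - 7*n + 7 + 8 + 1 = -18*n^2 - 2*n + 16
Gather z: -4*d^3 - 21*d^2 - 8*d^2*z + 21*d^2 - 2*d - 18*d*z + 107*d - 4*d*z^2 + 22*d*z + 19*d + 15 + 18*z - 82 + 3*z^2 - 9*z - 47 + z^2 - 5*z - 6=-4*d^3 + 124*d + z^2*(4 - 4*d) + z*(-8*d^2 + 4*d + 4) - 120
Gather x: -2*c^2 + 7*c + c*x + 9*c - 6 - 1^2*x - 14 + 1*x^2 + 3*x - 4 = -2*c^2 + 16*c + x^2 + x*(c + 2) - 24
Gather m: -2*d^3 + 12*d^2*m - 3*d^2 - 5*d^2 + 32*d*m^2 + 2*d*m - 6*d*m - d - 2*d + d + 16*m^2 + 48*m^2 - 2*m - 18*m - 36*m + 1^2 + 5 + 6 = -2*d^3 - 8*d^2 - 2*d + m^2*(32*d + 64) + m*(12*d^2 - 4*d - 56) + 12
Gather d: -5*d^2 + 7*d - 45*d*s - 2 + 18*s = -5*d^2 + d*(7 - 45*s) + 18*s - 2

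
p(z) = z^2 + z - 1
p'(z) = 2*z + 1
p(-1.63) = 0.03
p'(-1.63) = -2.26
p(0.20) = -0.76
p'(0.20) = 1.40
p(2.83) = 9.84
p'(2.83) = 6.66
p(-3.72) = 9.12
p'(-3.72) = -6.44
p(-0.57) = -1.25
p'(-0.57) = -0.14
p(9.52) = 99.15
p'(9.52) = 20.04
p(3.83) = 17.50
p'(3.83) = 8.66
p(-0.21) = -1.17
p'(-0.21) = 0.58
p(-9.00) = 71.00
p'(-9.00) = -17.00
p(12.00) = 155.00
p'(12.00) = 25.00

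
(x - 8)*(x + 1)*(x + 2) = x^3 - 5*x^2 - 22*x - 16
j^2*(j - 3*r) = j^3 - 3*j^2*r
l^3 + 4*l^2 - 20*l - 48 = (l - 4)*(l + 2)*(l + 6)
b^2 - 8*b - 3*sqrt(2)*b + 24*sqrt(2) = (b - 8)*(b - 3*sqrt(2))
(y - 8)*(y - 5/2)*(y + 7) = y^3 - 7*y^2/2 - 107*y/2 + 140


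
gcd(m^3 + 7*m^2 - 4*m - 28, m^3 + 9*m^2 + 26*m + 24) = m + 2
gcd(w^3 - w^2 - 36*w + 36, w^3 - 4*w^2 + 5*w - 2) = w - 1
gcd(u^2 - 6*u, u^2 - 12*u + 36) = u - 6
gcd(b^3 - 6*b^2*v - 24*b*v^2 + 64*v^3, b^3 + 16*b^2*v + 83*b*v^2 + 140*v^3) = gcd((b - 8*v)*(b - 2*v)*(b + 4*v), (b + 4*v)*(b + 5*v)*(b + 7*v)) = b + 4*v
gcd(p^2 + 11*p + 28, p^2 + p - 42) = p + 7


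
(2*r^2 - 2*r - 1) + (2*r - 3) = 2*r^2 - 4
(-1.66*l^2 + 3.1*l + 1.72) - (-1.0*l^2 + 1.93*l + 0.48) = -0.66*l^2 + 1.17*l + 1.24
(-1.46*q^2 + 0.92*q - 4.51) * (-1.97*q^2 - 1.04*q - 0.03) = 2.8762*q^4 - 0.294*q^3 + 7.9717*q^2 + 4.6628*q + 0.1353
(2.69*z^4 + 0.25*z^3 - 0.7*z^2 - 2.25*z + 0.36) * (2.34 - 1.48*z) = -3.9812*z^5 + 5.9246*z^4 + 1.621*z^3 + 1.692*z^2 - 5.7978*z + 0.8424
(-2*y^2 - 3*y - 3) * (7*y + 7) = -14*y^3 - 35*y^2 - 42*y - 21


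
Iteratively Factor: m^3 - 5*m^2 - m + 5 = (m - 5)*(m^2 - 1) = (m - 5)*(m - 1)*(m + 1)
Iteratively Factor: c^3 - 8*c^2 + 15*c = (c - 3)*(c^2 - 5*c) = c*(c - 3)*(c - 5)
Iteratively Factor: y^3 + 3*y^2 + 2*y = (y + 1)*(y^2 + 2*y) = (y + 1)*(y + 2)*(y)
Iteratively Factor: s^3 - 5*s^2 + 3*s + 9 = (s - 3)*(s^2 - 2*s - 3) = (s - 3)^2*(s + 1)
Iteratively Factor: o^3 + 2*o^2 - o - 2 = (o - 1)*(o^2 + 3*o + 2) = (o - 1)*(o + 2)*(o + 1)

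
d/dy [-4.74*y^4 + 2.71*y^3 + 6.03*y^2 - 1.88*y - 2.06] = -18.96*y^3 + 8.13*y^2 + 12.06*y - 1.88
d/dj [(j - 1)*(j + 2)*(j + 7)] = 3*j^2 + 16*j + 5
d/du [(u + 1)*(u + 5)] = 2*u + 6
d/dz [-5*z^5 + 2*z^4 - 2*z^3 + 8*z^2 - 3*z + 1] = -25*z^4 + 8*z^3 - 6*z^2 + 16*z - 3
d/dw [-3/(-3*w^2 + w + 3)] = 3*(1 - 6*w)/(-3*w^2 + w + 3)^2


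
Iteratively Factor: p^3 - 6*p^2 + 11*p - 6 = (p - 2)*(p^2 - 4*p + 3) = (p - 2)*(p - 1)*(p - 3)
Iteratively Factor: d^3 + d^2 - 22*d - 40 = (d + 2)*(d^2 - d - 20) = (d - 5)*(d + 2)*(d + 4)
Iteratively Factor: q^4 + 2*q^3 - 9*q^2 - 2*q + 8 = (q - 2)*(q^3 + 4*q^2 - q - 4) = (q - 2)*(q + 1)*(q^2 + 3*q - 4) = (q - 2)*(q - 1)*(q + 1)*(q + 4)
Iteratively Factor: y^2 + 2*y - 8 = (y + 4)*(y - 2)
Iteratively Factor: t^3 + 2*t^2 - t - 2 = (t - 1)*(t^2 + 3*t + 2) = (t - 1)*(t + 1)*(t + 2)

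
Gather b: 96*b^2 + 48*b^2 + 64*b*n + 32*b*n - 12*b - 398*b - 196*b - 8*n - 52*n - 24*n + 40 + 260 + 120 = 144*b^2 + b*(96*n - 606) - 84*n + 420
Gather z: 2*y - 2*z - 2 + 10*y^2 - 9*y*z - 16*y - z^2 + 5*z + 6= 10*y^2 - 14*y - z^2 + z*(3 - 9*y) + 4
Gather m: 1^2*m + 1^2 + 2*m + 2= 3*m + 3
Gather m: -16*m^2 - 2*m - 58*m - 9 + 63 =-16*m^2 - 60*m + 54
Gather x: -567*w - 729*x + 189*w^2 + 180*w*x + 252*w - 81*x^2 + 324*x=189*w^2 - 315*w - 81*x^2 + x*(180*w - 405)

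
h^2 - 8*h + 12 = (h - 6)*(h - 2)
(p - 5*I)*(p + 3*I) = p^2 - 2*I*p + 15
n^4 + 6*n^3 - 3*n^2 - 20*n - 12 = (n - 2)*(n + 1)^2*(n + 6)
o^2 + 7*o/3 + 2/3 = (o + 1/3)*(o + 2)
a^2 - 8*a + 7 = (a - 7)*(a - 1)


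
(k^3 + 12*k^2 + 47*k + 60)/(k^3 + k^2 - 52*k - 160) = (k + 3)/(k - 8)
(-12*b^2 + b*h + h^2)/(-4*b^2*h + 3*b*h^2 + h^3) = (3*b - h)/(h*(b - h))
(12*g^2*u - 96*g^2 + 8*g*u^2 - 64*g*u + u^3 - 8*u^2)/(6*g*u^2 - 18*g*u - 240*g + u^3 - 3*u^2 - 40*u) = (2*g + u)/(u + 5)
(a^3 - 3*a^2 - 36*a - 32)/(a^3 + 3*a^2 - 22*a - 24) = (a^2 - 4*a - 32)/(a^2 + 2*a - 24)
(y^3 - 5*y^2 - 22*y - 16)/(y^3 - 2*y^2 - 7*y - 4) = (y^2 - 6*y - 16)/(y^2 - 3*y - 4)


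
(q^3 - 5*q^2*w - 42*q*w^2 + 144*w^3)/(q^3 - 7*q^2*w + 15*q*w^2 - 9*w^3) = (q^2 - 2*q*w - 48*w^2)/(q^2 - 4*q*w + 3*w^2)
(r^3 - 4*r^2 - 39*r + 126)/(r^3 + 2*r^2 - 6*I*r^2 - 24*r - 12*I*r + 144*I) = (r^2 - 10*r + 21)/(r^2 + r*(-4 - 6*I) + 24*I)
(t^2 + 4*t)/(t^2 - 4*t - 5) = t*(t + 4)/(t^2 - 4*t - 5)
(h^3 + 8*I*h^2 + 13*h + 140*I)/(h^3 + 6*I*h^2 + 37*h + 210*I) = (h - 4*I)/(h - 6*I)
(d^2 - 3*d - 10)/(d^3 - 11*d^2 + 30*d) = (d + 2)/(d*(d - 6))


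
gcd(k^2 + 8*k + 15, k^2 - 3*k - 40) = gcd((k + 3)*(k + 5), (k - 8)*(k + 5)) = k + 5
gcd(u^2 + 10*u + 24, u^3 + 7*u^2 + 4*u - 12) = u + 6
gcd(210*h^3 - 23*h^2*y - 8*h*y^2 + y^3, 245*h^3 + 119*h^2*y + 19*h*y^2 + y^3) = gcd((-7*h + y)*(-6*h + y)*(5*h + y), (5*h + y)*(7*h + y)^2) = 5*h + y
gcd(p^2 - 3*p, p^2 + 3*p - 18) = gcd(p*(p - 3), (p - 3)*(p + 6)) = p - 3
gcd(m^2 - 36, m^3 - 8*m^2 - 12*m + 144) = m - 6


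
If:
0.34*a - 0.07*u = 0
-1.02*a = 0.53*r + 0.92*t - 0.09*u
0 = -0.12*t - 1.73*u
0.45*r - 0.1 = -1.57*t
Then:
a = -0.00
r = -0.22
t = 0.13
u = -0.01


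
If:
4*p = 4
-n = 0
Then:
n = 0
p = 1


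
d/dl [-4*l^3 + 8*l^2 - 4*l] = -12*l^2 + 16*l - 4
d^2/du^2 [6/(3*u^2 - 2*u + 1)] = 12*(-9*u^2 + 6*u + 4*(3*u - 1)^2 - 3)/(3*u^2 - 2*u + 1)^3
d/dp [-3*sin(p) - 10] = -3*cos(p)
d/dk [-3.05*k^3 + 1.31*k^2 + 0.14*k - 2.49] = -9.15*k^2 + 2.62*k + 0.14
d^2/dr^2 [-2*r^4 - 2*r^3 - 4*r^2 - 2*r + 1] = -24*r^2 - 12*r - 8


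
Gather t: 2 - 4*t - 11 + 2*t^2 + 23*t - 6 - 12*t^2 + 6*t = -10*t^2 + 25*t - 15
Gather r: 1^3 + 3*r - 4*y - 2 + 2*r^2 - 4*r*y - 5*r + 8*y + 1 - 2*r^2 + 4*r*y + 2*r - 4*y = 0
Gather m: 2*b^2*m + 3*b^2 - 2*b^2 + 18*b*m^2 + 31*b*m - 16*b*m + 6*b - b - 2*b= b^2 + 18*b*m^2 + 3*b + m*(2*b^2 + 15*b)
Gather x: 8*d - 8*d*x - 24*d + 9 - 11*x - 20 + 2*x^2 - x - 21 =-16*d + 2*x^2 + x*(-8*d - 12) - 32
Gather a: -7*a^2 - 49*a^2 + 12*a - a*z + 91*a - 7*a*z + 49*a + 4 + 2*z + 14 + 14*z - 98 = -56*a^2 + a*(152 - 8*z) + 16*z - 80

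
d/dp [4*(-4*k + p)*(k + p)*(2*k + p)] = -40*k^2 - 8*k*p + 12*p^2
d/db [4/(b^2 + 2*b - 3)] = 8*(-b - 1)/(b^2 + 2*b - 3)^2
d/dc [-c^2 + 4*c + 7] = 4 - 2*c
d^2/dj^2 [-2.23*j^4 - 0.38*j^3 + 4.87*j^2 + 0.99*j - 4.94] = -26.76*j^2 - 2.28*j + 9.74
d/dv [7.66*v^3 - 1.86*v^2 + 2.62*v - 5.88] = 22.98*v^2 - 3.72*v + 2.62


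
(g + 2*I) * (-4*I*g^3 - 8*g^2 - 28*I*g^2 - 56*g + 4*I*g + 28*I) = -4*I*g^4 - 28*I*g^3 - 12*I*g^2 - 8*g - 84*I*g - 56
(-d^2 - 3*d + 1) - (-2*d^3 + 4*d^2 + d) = 2*d^3 - 5*d^2 - 4*d + 1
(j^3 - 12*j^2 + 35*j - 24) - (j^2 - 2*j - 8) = j^3 - 13*j^2 + 37*j - 16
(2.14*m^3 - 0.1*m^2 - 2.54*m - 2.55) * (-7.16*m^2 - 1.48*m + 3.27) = -15.3224*m^5 - 2.4512*m^4 + 25.3322*m^3 + 21.6902*m^2 - 4.5318*m - 8.3385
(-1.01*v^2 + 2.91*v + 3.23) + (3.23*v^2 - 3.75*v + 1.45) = 2.22*v^2 - 0.84*v + 4.68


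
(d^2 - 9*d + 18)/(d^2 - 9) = (d - 6)/(d + 3)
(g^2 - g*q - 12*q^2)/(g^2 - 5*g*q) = (g^2 - g*q - 12*q^2)/(g*(g - 5*q))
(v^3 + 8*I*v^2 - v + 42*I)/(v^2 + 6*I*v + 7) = (v^2 + I*v + 6)/(v - I)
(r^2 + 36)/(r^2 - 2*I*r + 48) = (r - 6*I)/(r - 8*I)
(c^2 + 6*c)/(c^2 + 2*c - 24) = c/(c - 4)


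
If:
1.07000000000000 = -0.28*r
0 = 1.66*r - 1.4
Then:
No Solution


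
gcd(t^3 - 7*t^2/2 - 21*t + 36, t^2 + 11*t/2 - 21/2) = t - 3/2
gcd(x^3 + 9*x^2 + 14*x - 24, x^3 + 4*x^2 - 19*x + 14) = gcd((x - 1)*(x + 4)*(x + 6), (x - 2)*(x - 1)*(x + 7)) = x - 1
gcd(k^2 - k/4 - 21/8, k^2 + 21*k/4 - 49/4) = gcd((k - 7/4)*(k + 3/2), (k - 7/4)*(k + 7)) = k - 7/4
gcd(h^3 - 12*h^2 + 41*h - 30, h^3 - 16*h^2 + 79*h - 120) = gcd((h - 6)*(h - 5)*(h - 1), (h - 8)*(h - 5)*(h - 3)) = h - 5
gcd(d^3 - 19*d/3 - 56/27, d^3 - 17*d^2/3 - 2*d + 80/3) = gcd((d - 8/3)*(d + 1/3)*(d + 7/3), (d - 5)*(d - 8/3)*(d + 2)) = d - 8/3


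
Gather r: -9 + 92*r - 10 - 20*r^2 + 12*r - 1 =-20*r^2 + 104*r - 20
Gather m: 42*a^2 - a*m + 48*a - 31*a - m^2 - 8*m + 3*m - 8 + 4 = 42*a^2 + 17*a - m^2 + m*(-a - 5) - 4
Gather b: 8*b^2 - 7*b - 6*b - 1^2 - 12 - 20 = 8*b^2 - 13*b - 33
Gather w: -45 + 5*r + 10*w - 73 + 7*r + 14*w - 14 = 12*r + 24*w - 132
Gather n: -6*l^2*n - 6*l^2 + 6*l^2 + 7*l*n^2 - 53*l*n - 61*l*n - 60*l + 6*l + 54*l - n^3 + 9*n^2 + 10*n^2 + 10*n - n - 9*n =-n^3 + n^2*(7*l + 19) + n*(-6*l^2 - 114*l)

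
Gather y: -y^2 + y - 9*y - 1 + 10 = -y^2 - 8*y + 9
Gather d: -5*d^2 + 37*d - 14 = -5*d^2 + 37*d - 14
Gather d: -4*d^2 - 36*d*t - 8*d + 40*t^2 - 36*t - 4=-4*d^2 + d*(-36*t - 8) + 40*t^2 - 36*t - 4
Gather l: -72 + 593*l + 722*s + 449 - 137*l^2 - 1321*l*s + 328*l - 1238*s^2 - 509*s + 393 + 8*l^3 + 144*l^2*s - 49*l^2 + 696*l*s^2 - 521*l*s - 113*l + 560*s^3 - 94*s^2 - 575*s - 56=8*l^3 + l^2*(144*s - 186) + l*(696*s^2 - 1842*s + 808) + 560*s^3 - 1332*s^2 - 362*s + 714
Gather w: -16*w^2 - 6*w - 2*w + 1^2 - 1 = -16*w^2 - 8*w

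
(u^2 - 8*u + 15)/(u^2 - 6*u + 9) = (u - 5)/(u - 3)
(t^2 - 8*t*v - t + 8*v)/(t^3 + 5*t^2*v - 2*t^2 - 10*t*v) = (t^2 - 8*t*v - t + 8*v)/(t*(t^2 + 5*t*v - 2*t - 10*v))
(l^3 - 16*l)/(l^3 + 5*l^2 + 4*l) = (l - 4)/(l + 1)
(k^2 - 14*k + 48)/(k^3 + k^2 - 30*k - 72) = (k - 8)/(k^2 + 7*k + 12)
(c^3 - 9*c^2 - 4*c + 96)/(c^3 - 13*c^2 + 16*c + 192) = (c - 4)/(c - 8)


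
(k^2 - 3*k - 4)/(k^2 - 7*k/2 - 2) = 2*(k + 1)/(2*k + 1)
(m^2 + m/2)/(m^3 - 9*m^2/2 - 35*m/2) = (2*m + 1)/(2*m^2 - 9*m - 35)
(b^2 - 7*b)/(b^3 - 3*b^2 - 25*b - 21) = b/(b^2 + 4*b + 3)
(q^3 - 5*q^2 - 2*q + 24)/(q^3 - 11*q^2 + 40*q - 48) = (q + 2)/(q - 4)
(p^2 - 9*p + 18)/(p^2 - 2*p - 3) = (p - 6)/(p + 1)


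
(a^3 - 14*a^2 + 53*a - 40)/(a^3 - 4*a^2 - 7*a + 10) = (a - 8)/(a + 2)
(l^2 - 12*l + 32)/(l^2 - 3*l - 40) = (l - 4)/(l + 5)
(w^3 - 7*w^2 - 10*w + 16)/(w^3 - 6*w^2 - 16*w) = (w - 1)/w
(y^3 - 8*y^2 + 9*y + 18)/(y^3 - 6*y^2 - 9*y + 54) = (y + 1)/(y + 3)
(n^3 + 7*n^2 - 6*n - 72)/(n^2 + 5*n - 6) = (n^2 + n - 12)/(n - 1)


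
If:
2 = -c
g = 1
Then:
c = -2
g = 1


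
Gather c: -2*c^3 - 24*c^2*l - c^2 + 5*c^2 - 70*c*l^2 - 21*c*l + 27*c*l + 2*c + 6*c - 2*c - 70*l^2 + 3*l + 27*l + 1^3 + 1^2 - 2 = -2*c^3 + c^2*(4 - 24*l) + c*(-70*l^2 + 6*l + 6) - 70*l^2 + 30*l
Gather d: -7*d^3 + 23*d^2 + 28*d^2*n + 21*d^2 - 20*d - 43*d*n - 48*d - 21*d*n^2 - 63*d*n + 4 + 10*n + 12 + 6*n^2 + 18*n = -7*d^3 + d^2*(28*n + 44) + d*(-21*n^2 - 106*n - 68) + 6*n^2 + 28*n + 16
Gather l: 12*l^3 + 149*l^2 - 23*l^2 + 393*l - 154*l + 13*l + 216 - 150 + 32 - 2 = 12*l^3 + 126*l^2 + 252*l + 96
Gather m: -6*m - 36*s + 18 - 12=-6*m - 36*s + 6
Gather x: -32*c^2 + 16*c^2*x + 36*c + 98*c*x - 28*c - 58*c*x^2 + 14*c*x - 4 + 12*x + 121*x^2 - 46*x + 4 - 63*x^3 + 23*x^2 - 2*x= -32*c^2 + 8*c - 63*x^3 + x^2*(144 - 58*c) + x*(16*c^2 + 112*c - 36)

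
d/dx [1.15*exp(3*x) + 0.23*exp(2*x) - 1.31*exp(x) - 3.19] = (3.45*exp(2*x) + 0.46*exp(x) - 1.31)*exp(x)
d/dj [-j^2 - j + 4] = -2*j - 1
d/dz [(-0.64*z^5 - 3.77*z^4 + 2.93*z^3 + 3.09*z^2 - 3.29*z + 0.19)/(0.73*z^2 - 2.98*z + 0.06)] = (-1.4016*z^6 + 2.1246*z^5 + 35.6507*z^4 - 18.3676*z^3 - 6.2791*z^2 + 0.093399999999999*z + 0.3688)/(0.5329*z^4 - 4.3508*z^3 + 8.968*z^2 - 0.3576*z + 0.0036)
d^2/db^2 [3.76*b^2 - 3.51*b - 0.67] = 7.52000000000000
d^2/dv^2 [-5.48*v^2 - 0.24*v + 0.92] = -10.9600000000000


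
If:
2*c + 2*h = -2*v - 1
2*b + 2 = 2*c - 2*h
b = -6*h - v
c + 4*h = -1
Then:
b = -31/8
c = -5/2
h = 3/8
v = 13/8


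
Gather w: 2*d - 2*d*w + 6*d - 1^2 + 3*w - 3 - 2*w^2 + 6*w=8*d - 2*w^2 + w*(9 - 2*d) - 4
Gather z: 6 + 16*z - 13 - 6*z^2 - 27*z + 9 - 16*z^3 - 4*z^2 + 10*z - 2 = -16*z^3 - 10*z^2 - z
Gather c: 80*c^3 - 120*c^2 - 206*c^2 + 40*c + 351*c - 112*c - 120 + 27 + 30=80*c^3 - 326*c^2 + 279*c - 63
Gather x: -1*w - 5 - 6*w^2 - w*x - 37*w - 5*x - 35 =-6*w^2 - 38*w + x*(-w - 5) - 40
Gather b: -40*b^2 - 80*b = -40*b^2 - 80*b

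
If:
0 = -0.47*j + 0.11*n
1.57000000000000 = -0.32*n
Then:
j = -1.15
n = -4.91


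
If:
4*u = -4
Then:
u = -1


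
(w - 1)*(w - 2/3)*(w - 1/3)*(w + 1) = w^4 - w^3 - 7*w^2/9 + w - 2/9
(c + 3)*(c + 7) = c^2 + 10*c + 21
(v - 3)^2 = v^2 - 6*v + 9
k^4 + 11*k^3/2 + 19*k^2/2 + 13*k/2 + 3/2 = (k + 1/2)*(k + 1)^2*(k + 3)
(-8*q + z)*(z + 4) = -8*q*z - 32*q + z^2 + 4*z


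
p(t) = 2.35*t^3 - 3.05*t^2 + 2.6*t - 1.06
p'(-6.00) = 293.00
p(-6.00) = -634.06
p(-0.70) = -5.18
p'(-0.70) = 10.32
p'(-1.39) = 24.70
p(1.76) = 6.88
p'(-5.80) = 275.14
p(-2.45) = -60.30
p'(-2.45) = 59.86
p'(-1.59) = 30.12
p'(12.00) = 944.60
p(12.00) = 3651.74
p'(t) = 7.05*t^2 - 6.1*t + 2.6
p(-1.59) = -22.35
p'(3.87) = 84.58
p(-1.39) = -16.88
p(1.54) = 4.29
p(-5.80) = -577.26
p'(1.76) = 13.70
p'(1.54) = 9.93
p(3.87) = 99.53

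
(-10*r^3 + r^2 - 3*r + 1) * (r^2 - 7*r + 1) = -10*r^5 + 71*r^4 - 20*r^3 + 23*r^2 - 10*r + 1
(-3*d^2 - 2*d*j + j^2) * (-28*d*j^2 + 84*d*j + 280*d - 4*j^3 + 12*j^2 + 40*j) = 84*d^3*j^2 - 252*d^3*j - 840*d^3 + 68*d^2*j^3 - 204*d^2*j^2 - 680*d^2*j - 20*d*j^4 + 60*d*j^3 + 200*d*j^2 - 4*j^5 + 12*j^4 + 40*j^3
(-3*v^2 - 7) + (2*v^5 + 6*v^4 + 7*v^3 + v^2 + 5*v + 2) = 2*v^5 + 6*v^4 + 7*v^3 - 2*v^2 + 5*v - 5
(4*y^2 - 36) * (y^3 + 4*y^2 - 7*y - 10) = 4*y^5 + 16*y^4 - 64*y^3 - 184*y^2 + 252*y + 360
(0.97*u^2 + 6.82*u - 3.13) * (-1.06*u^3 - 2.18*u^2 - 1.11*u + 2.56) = -1.0282*u^5 - 9.3438*u^4 - 12.6265*u^3 + 1.7364*u^2 + 20.9335*u - 8.0128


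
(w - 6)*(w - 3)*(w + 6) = w^3 - 3*w^2 - 36*w + 108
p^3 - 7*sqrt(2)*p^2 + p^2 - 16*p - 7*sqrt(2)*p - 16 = (p + 1)*(p - 8*sqrt(2))*(p + sqrt(2))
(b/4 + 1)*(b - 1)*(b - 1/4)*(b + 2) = b^4/4 + 19*b^3/16 + 3*b^2/16 - 17*b/8 + 1/2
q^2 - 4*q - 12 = (q - 6)*(q + 2)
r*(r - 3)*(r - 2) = r^3 - 5*r^2 + 6*r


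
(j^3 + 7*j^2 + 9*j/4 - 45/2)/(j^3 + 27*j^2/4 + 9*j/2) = (4*j^2 + 4*j - 15)/(j*(4*j + 3))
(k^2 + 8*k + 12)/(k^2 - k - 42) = (k + 2)/(k - 7)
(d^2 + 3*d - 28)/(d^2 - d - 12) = (d + 7)/(d + 3)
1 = 1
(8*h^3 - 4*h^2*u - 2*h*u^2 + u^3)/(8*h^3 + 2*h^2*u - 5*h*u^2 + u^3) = (-4*h^2 + u^2)/(-4*h^2 - 3*h*u + u^2)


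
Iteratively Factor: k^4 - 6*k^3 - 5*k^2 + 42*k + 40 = (k + 2)*(k^3 - 8*k^2 + 11*k + 20) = (k - 4)*(k + 2)*(k^2 - 4*k - 5) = (k - 5)*(k - 4)*(k + 2)*(k + 1)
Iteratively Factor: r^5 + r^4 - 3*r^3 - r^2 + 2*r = (r - 1)*(r^4 + 2*r^3 - r^2 - 2*r) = (r - 1)*(r + 1)*(r^3 + r^2 - 2*r) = r*(r - 1)*(r + 1)*(r^2 + r - 2) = r*(r - 1)^2*(r + 1)*(r + 2)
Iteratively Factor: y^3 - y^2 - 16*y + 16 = (y - 1)*(y^2 - 16) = (y - 4)*(y - 1)*(y + 4)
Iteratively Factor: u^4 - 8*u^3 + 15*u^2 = (u - 5)*(u^3 - 3*u^2) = (u - 5)*(u - 3)*(u^2) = u*(u - 5)*(u - 3)*(u)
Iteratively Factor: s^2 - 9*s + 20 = (s - 5)*(s - 4)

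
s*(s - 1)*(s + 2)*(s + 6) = s^4 + 7*s^3 + 4*s^2 - 12*s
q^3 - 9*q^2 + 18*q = q*(q - 6)*(q - 3)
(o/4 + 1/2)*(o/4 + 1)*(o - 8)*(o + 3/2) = o^4/16 - o^3/32 - 43*o^2/16 - 31*o/4 - 6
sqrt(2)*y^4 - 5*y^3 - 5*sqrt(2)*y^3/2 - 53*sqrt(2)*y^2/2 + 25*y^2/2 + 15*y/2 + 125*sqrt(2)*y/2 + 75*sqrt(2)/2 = (y - 3)*(y - 5*sqrt(2))*(y + 5*sqrt(2)/2)*(sqrt(2)*y + sqrt(2)/2)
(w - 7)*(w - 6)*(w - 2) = w^3 - 15*w^2 + 68*w - 84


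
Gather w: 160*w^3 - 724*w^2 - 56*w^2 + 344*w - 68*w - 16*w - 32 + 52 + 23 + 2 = 160*w^3 - 780*w^2 + 260*w + 45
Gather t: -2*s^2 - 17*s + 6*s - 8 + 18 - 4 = -2*s^2 - 11*s + 6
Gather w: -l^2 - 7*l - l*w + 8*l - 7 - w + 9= -l^2 + l + w*(-l - 1) + 2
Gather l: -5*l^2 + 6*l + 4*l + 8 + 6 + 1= -5*l^2 + 10*l + 15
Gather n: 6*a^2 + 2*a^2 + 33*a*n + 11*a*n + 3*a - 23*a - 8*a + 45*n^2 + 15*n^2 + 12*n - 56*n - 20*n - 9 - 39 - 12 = 8*a^2 - 28*a + 60*n^2 + n*(44*a - 64) - 60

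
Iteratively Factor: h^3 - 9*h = (h + 3)*(h^2 - 3*h) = h*(h + 3)*(h - 3)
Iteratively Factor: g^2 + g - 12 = (g - 3)*(g + 4)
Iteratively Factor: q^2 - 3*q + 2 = (q - 1)*(q - 2)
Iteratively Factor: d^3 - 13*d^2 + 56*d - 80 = (d - 5)*(d^2 - 8*d + 16) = (d - 5)*(d - 4)*(d - 4)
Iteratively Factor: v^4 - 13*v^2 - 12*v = (v)*(v^3 - 13*v - 12) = v*(v - 4)*(v^2 + 4*v + 3) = v*(v - 4)*(v + 1)*(v + 3)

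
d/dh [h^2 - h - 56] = 2*h - 1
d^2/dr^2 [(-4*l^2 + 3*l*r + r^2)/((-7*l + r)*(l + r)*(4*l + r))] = 2*(-85*l^3 + 39*l^2*r - 3*l*r^2 + r^3)/(-343*l^6 - 882*l^5*r - 609*l^4*r^2 + 36*l^3*r^3 + 87*l^2*r^4 - 18*l*r^5 + r^6)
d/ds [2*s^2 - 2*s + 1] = 4*s - 2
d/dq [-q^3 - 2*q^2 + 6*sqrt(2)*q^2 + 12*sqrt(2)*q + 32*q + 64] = -3*q^2 - 4*q + 12*sqrt(2)*q + 12*sqrt(2) + 32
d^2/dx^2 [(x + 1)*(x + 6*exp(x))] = 6*x*exp(x) + 18*exp(x) + 2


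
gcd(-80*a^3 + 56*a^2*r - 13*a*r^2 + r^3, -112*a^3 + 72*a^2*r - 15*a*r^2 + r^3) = 16*a^2 - 8*a*r + r^2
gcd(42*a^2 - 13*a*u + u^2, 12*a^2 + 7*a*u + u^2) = 1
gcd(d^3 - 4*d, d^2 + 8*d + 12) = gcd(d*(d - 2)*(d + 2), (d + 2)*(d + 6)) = d + 2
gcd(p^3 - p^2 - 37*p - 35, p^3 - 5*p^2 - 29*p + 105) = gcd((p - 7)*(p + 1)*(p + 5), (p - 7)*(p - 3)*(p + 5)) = p^2 - 2*p - 35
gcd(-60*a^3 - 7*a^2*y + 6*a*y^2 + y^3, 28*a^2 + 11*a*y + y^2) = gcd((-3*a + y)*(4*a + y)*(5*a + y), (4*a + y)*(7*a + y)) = 4*a + y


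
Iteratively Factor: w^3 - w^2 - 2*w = (w - 2)*(w^2 + w) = (w - 2)*(w + 1)*(w)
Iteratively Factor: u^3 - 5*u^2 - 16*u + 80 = (u + 4)*(u^2 - 9*u + 20) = (u - 5)*(u + 4)*(u - 4)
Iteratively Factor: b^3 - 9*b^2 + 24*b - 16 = (b - 4)*(b^2 - 5*b + 4) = (b - 4)*(b - 1)*(b - 4)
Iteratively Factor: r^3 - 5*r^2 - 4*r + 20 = (r + 2)*(r^2 - 7*r + 10) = (r - 2)*(r + 2)*(r - 5)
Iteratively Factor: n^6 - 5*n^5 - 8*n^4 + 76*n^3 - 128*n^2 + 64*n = (n - 4)*(n^5 - n^4 - 12*n^3 + 28*n^2 - 16*n) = n*(n - 4)*(n^4 - n^3 - 12*n^2 + 28*n - 16) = n*(n - 4)*(n - 1)*(n^3 - 12*n + 16) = n*(n - 4)*(n - 2)*(n - 1)*(n^2 + 2*n - 8) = n*(n - 4)*(n - 2)^2*(n - 1)*(n + 4)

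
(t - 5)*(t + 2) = t^2 - 3*t - 10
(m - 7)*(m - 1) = m^2 - 8*m + 7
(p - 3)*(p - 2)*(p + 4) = p^3 - p^2 - 14*p + 24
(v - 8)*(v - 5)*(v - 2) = v^3 - 15*v^2 + 66*v - 80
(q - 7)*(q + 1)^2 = q^3 - 5*q^2 - 13*q - 7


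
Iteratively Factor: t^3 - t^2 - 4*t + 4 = (t - 2)*(t^2 + t - 2) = (t - 2)*(t - 1)*(t + 2)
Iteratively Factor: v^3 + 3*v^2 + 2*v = (v + 2)*(v^2 + v) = v*(v + 2)*(v + 1)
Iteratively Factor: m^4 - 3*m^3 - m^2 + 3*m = (m)*(m^3 - 3*m^2 - m + 3) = m*(m + 1)*(m^2 - 4*m + 3) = m*(m - 1)*(m + 1)*(m - 3)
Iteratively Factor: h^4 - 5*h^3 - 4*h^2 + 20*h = (h - 2)*(h^3 - 3*h^2 - 10*h) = h*(h - 2)*(h^2 - 3*h - 10) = h*(h - 5)*(h - 2)*(h + 2)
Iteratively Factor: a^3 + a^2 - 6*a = (a - 2)*(a^2 + 3*a) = (a - 2)*(a + 3)*(a)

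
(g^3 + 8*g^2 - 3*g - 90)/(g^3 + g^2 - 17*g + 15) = (g + 6)/(g - 1)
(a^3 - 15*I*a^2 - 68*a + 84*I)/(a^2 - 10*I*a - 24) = (a^2 - 9*I*a - 14)/(a - 4*I)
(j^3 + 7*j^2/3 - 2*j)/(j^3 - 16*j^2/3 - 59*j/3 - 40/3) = j*(-3*j^2 - 7*j + 6)/(-3*j^3 + 16*j^2 + 59*j + 40)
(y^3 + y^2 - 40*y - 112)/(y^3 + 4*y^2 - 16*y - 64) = (y - 7)/(y - 4)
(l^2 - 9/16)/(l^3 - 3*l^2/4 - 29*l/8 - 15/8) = (4*l - 3)/(2*(2*l^2 - 3*l - 5))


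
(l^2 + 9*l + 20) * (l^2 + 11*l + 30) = l^4 + 20*l^3 + 149*l^2 + 490*l + 600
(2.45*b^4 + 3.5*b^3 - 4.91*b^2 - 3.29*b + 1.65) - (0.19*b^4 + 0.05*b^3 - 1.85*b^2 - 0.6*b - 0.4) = 2.26*b^4 + 3.45*b^3 - 3.06*b^2 - 2.69*b + 2.05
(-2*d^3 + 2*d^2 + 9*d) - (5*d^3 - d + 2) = -7*d^3 + 2*d^2 + 10*d - 2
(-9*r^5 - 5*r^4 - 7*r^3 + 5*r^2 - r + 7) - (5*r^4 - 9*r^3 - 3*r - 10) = -9*r^5 - 10*r^4 + 2*r^3 + 5*r^2 + 2*r + 17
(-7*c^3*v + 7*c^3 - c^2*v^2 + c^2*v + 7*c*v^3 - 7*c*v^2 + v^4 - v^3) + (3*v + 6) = -7*c^3*v + 7*c^3 - c^2*v^2 + c^2*v + 7*c*v^3 - 7*c*v^2 + v^4 - v^3 + 3*v + 6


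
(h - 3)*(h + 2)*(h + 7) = h^3 + 6*h^2 - 13*h - 42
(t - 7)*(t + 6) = t^2 - t - 42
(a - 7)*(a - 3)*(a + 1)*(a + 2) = a^4 - 7*a^3 - 7*a^2 + 43*a + 42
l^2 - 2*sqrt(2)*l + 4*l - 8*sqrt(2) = (l + 4)*(l - 2*sqrt(2))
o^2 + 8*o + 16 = (o + 4)^2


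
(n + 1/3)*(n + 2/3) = n^2 + n + 2/9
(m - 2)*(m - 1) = m^2 - 3*m + 2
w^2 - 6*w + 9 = (w - 3)^2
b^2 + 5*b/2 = b*(b + 5/2)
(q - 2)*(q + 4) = q^2 + 2*q - 8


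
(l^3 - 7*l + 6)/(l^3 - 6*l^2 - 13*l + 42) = (l - 1)/(l - 7)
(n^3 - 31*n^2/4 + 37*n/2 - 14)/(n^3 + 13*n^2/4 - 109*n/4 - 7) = (4*n^2 - 15*n + 14)/(4*n^2 + 29*n + 7)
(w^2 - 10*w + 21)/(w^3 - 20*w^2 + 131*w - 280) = (w - 3)/(w^2 - 13*w + 40)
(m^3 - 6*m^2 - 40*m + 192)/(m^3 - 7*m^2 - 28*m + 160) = (m + 6)/(m + 5)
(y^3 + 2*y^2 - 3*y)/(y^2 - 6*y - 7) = y*(-y^2 - 2*y + 3)/(-y^2 + 6*y + 7)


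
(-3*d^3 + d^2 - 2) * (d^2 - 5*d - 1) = -3*d^5 + 16*d^4 - 2*d^3 - 3*d^2 + 10*d + 2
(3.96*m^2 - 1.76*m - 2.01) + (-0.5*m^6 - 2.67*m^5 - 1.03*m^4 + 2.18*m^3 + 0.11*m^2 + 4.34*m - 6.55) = -0.5*m^6 - 2.67*m^5 - 1.03*m^4 + 2.18*m^3 + 4.07*m^2 + 2.58*m - 8.56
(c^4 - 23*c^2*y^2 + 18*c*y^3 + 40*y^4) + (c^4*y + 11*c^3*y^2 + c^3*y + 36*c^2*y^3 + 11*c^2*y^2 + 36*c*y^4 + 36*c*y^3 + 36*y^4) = c^4*y + c^4 + 11*c^3*y^2 + c^3*y + 36*c^2*y^3 - 12*c^2*y^2 + 36*c*y^4 + 54*c*y^3 + 76*y^4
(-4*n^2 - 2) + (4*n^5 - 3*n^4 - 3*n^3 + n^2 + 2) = 4*n^5 - 3*n^4 - 3*n^3 - 3*n^2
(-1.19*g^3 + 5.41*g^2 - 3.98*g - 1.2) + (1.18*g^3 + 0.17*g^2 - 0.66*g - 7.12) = -0.01*g^3 + 5.58*g^2 - 4.64*g - 8.32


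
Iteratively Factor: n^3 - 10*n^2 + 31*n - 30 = (n - 2)*(n^2 - 8*n + 15) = (n - 5)*(n - 2)*(n - 3)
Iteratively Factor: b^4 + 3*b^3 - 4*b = (b + 2)*(b^3 + b^2 - 2*b) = (b + 2)^2*(b^2 - b) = (b - 1)*(b + 2)^2*(b)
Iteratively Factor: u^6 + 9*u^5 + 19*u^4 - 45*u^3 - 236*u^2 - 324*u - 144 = (u + 2)*(u^5 + 7*u^4 + 5*u^3 - 55*u^2 - 126*u - 72) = (u + 2)*(u + 3)*(u^4 + 4*u^3 - 7*u^2 - 34*u - 24) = (u + 1)*(u + 2)*(u + 3)*(u^3 + 3*u^2 - 10*u - 24) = (u - 3)*(u + 1)*(u + 2)*(u + 3)*(u^2 + 6*u + 8) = (u - 3)*(u + 1)*(u + 2)*(u + 3)*(u + 4)*(u + 2)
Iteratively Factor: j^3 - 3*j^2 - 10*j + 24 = (j - 4)*(j^2 + j - 6) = (j - 4)*(j + 3)*(j - 2)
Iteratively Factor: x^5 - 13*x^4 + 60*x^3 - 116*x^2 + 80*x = (x)*(x^4 - 13*x^3 + 60*x^2 - 116*x + 80) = x*(x - 5)*(x^3 - 8*x^2 + 20*x - 16) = x*(x - 5)*(x - 2)*(x^2 - 6*x + 8) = x*(x - 5)*(x - 4)*(x - 2)*(x - 2)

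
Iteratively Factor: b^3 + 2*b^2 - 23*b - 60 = (b - 5)*(b^2 + 7*b + 12) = (b - 5)*(b + 4)*(b + 3)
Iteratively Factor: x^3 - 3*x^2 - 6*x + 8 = (x + 2)*(x^2 - 5*x + 4) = (x - 4)*(x + 2)*(x - 1)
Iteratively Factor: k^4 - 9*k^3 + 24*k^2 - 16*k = (k - 4)*(k^3 - 5*k^2 + 4*k) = (k - 4)*(k - 1)*(k^2 - 4*k) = k*(k - 4)*(k - 1)*(k - 4)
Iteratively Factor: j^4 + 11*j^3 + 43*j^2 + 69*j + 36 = (j + 3)*(j^3 + 8*j^2 + 19*j + 12) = (j + 1)*(j + 3)*(j^2 + 7*j + 12) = (j + 1)*(j + 3)^2*(j + 4)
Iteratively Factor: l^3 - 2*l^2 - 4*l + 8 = (l + 2)*(l^2 - 4*l + 4) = (l - 2)*(l + 2)*(l - 2)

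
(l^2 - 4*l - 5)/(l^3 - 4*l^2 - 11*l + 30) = (l + 1)/(l^2 + l - 6)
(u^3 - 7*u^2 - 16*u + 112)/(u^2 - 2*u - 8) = (u^2 - 3*u - 28)/(u + 2)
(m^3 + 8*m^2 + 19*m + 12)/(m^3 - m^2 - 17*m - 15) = (m + 4)/(m - 5)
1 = 1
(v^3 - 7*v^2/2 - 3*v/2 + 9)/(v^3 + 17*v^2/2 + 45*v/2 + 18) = (v^2 - 5*v + 6)/(v^2 + 7*v + 12)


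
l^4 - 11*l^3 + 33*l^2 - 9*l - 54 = (l - 6)*(l - 3)^2*(l + 1)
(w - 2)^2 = w^2 - 4*w + 4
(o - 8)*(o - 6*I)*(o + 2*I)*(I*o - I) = I*o^4 + 4*o^3 - 9*I*o^3 - 36*o^2 + 20*I*o^2 + 32*o - 108*I*o + 96*I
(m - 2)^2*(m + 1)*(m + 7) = m^4 + 4*m^3 - 21*m^2 + 4*m + 28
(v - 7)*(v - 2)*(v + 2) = v^3 - 7*v^2 - 4*v + 28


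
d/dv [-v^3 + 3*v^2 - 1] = 3*v*(2 - v)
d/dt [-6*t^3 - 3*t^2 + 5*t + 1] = -18*t^2 - 6*t + 5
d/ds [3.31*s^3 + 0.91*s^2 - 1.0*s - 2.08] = 9.93*s^2 + 1.82*s - 1.0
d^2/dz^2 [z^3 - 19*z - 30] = 6*z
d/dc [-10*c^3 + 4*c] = 4 - 30*c^2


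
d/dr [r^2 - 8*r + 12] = 2*r - 8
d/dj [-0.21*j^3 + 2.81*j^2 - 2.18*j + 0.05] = -0.63*j^2 + 5.62*j - 2.18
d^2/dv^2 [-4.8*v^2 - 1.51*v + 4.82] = -9.60000000000000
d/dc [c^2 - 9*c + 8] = 2*c - 9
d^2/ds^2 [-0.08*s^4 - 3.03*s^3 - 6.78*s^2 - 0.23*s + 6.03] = -0.96*s^2 - 18.18*s - 13.56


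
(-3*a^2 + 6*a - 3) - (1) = -3*a^2 + 6*a - 4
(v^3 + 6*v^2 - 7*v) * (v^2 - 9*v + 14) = v^5 - 3*v^4 - 47*v^3 + 147*v^2 - 98*v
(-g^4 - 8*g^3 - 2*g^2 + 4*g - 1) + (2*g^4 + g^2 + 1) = g^4 - 8*g^3 - g^2 + 4*g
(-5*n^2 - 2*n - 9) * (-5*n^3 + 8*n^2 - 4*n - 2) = 25*n^5 - 30*n^4 + 49*n^3 - 54*n^2 + 40*n + 18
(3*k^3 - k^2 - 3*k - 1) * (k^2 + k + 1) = 3*k^5 + 2*k^4 - k^3 - 5*k^2 - 4*k - 1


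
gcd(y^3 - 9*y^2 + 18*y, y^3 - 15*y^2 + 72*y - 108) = y^2 - 9*y + 18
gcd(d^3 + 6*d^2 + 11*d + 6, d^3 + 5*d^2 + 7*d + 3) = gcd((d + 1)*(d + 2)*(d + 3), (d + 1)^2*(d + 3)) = d^2 + 4*d + 3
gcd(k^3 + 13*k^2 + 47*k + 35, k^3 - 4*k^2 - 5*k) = k + 1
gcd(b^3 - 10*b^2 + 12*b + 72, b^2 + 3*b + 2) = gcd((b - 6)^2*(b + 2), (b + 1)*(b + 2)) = b + 2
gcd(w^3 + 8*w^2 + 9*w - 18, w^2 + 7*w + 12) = w + 3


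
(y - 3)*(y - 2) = y^2 - 5*y + 6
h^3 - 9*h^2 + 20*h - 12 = (h - 6)*(h - 2)*(h - 1)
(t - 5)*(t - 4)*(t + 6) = t^3 - 3*t^2 - 34*t + 120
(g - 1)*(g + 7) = g^2 + 6*g - 7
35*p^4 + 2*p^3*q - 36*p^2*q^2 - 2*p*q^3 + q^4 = (-7*p + q)*(-p + q)*(p + q)*(5*p + q)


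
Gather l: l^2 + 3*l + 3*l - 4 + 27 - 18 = l^2 + 6*l + 5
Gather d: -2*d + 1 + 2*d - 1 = 0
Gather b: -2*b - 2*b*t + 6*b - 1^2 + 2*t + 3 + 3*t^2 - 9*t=b*(4 - 2*t) + 3*t^2 - 7*t + 2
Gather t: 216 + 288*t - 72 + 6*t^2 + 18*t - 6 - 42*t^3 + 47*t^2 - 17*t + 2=-42*t^3 + 53*t^2 + 289*t + 140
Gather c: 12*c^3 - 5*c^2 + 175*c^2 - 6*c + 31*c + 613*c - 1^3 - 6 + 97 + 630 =12*c^3 + 170*c^2 + 638*c + 720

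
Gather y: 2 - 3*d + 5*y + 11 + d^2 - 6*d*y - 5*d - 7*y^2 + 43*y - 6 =d^2 - 8*d - 7*y^2 + y*(48 - 6*d) + 7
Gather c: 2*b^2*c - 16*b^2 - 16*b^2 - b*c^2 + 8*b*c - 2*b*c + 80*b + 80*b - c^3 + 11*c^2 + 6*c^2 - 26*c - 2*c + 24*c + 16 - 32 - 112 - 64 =-32*b^2 + 160*b - c^3 + c^2*(17 - b) + c*(2*b^2 + 6*b - 4) - 192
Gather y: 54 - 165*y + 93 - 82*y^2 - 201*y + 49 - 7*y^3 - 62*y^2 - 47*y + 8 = -7*y^3 - 144*y^2 - 413*y + 204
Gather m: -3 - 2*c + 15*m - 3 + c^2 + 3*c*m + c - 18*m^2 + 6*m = c^2 - c - 18*m^2 + m*(3*c + 21) - 6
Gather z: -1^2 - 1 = -2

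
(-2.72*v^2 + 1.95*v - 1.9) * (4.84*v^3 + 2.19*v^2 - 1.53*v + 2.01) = -13.1648*v^5 + 3.4812*v^4 - 0.7639*v^3 - 12.6117*v^2 + 6.8265*v - 3.819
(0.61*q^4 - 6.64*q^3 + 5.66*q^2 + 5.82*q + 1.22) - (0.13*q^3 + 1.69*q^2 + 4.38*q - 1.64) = 0.61*q^4 - 6.77*q^3 + 3.97*q^2 + 1.44*q + 2.86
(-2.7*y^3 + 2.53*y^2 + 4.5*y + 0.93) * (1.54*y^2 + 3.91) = -4.158*y^5 + 3.8962*y^4 - 3.627*y^3 + 11.3245*y^2 + 17.595*y + 3.6363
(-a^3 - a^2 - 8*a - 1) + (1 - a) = -a^3 - a^2 - 9*a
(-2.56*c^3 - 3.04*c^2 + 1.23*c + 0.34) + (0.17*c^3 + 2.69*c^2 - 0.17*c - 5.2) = -2.39*c^3 - 0.35*c^2 + 1.06*c - 4.86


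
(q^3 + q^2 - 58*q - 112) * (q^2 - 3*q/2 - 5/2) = q^5 - q^4/2 - 62*q^3 - 55*q^2/2 + 313*q + 280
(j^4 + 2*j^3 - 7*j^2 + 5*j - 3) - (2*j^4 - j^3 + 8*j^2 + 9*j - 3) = -j^4 + 3*j^3 - 15*j^2 - 4*j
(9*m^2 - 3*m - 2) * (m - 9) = 9*m^3 - 84*m^2 + 25*m + 18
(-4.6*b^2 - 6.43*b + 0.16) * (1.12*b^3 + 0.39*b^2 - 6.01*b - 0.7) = -5.152*b^5 - 8.9956*b^4 + 25.3175*b^3 + 41.9267*b^2 + 3.5394*b - 0.112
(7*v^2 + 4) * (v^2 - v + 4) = 7*v^4 - 7*v^3 + 32*v^2 - 4*v + 16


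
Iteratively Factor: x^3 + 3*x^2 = (x)*(x^2 + 3*x) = x^2*(x + 3)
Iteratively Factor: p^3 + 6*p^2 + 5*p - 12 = (p - 1)*(p^2 + 7*p + 12) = (p - 1)*(p + 4)*(p + 3)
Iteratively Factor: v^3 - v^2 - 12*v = (v + 3)*(v^2 - 4*v) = (v - 4)*(v + 3)*(v)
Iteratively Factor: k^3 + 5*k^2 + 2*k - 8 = (k + 4)*(k^2 + k - 2) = (k - 1)*(k + 4)*(k + 2)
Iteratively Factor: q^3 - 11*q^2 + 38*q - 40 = (q - 4)*(q^2 - 7*q + 10) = (q - 4)*(q - 2)*(q - 5)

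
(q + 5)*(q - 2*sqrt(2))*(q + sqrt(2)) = q^3 - sqrt(2)*q^2 + 5*q^2 - 5*sqrt(2)*q - 4*q - 20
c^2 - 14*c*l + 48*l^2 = (c - 8*l)*(c - 6*l)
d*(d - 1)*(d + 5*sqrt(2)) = d^3 - d^2 + 5*sqrt(2)*d^2 - 5*sqrt(2)*d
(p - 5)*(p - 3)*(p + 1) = p^3 - 7*p^2 + 7*p + 15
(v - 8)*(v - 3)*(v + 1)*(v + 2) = v^4 - 8*v^3 - 7*v^2 + 50*v + 48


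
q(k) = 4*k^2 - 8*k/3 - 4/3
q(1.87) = 7.67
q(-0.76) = 3.00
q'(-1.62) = -15.63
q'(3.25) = 23.33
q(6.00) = 126.67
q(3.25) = 32.25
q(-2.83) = 38.25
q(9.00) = 298.67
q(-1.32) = 9.16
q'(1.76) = 11.41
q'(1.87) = 12.29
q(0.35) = -1.78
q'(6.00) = 45.33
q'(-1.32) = -13.23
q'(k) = 8*k - 8/3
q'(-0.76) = -8.75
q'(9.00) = 69.33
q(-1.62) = 13.48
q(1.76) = 6.36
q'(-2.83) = -25.31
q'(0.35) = 0.13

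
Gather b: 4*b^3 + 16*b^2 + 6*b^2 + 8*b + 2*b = 4*b^3 + 22*b^2 + 10*b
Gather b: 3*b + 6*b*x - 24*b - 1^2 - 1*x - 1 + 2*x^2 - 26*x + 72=b*(6*x - 21) + 2*x^2 - 27*x + 70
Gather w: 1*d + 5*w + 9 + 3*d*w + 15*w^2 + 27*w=d + 15*w^2 + w*(3*d + 32) + 9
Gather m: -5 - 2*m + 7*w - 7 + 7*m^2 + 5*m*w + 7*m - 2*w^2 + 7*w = 7*m^2 + m*(5*w + 5) - 2*w^2 + 14*w - 12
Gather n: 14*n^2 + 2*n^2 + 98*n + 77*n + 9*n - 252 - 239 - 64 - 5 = 16*n^2 + 184*n - 560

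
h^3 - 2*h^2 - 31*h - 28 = (h - 7)*(h + 1)*(h + 4)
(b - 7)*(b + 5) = b^2 - 2*b - 35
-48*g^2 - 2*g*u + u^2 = (-8*g + u)*(6*g + u)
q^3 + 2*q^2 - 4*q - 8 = (q - 2)*(q + 2)^2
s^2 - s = s*(s - 1)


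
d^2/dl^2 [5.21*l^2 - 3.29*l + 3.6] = 10.4200000000000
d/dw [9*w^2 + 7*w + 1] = 18*w + 7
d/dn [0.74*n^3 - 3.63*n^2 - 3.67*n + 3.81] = 2.22*n^2 - 7.26*n - 3.67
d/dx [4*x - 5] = 4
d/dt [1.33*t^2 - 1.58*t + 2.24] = 2.66*t - 1.58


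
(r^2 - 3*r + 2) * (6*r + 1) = 6*r^3 - 17*r^2 + 9*r + 2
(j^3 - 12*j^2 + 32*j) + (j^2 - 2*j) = j^3 - 11*j^2 + 30*j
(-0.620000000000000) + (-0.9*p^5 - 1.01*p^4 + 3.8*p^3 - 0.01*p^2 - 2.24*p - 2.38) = -0.9*p^5 - 1.01*p^4 + 3.8*p^3 - 0.01*p^2 - 2.24*p - 3.0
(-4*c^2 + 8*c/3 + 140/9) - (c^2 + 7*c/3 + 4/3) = -5*c^2 + c/3 + 128/9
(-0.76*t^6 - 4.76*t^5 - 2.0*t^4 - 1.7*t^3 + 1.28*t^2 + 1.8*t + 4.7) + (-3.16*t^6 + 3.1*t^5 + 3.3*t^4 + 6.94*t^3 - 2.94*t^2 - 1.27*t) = -3.92*t^6 - 1.66*t^5 + 1.3*t^4 + 5.24*t^3 - 1.66*t^2 + 0.53*t + 4.7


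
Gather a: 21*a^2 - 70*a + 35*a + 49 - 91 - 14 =21*a^2 - 35*a - 56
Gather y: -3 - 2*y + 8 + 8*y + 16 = 6*y + 21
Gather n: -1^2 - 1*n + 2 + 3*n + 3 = 2*n + 4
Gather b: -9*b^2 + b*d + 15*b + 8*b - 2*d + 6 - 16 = -9*b^2 + b*(d + 23) - 2*d - 10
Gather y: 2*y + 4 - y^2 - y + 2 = -y^2 + y + 6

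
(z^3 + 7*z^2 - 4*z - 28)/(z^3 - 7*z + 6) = (z^2 + 9*z + 14)/(z^2 + 2*z - 3)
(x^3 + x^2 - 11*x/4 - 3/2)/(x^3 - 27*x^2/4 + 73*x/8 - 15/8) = 2*(2*x^2 + 5*x + 2)/(4*x^2 - 21*x + 5)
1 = 1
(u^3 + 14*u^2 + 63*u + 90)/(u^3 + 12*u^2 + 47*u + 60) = (u + 6)/(u + 4)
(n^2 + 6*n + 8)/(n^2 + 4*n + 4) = (n + 4)/(n + 2)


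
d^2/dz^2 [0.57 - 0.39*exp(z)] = -0.39*exp(z)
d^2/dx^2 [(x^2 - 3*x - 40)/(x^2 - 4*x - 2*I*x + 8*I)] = (x^3*(2 + 4*I) + x^2*(-240 - 48*I) + x*(960 + 624*I) - 992 - 832*I)/(x^6 + x^5*(-12 - 6*I) + x^4*(36 + 72*I) + x^3*(80 - 280*I) + x^2*(-576 + 288*I) + x*(768 + 384*I) - 512*I)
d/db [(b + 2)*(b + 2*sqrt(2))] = 2*b + 2 + 2*sqrt(2)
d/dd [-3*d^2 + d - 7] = 1 - 6*d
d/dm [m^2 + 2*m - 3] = 2*m + 2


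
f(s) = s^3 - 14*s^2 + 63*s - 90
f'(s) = 3*s^2 - 28*s + 63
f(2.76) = -1.74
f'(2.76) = 8.57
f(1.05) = -38.13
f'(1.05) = 36.91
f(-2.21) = -308.40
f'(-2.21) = 139.53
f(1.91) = -13.78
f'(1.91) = 20.46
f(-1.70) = -242.47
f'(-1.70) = 119.27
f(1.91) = -13.78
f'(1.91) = 20.46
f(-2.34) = -326.89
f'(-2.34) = 144.95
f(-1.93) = -270.93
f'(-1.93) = 128.21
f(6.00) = 0.00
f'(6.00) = 3.00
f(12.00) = 378.00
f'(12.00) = 159.00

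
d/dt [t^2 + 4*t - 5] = 2*t + 4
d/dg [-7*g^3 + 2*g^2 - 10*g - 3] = -21*g^2 + 4*g - 10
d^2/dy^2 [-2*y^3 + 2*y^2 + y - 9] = 4 - 12*y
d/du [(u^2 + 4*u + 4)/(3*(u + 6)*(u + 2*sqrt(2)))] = (2*(u + 2)*(u + 6)*(u + 2*sqrt(2)) - (u + 6)*(u^2 + 4*u + 4) - (u + 2*sqrt(2))*(u^2 + 4*u + 4))/(3*(u + 6)^2*(u + 2*sqrt(2))^2)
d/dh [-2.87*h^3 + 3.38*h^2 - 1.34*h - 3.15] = -8.61*h^2 + 6.76*h - 1.34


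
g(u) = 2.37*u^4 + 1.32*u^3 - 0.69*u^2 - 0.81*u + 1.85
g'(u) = 9.48*u^3 + 3.96*u^2 - 1.38*u - 0.81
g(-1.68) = 13.88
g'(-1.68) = -32.27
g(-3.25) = 216.29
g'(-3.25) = -279.93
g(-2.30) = 50.32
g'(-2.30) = -92.03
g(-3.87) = 449.75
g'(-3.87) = -485.63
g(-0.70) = 2.20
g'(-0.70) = -1.16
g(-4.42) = 782.53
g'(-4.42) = -735.95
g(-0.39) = 2.04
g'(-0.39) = -0.23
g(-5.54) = 1993.20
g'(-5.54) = -1483.52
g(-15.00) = 115385.00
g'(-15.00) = -31084.11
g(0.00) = 1.85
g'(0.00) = -0.81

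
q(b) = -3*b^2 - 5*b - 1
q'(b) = -6*b - 5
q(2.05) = -23.86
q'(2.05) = -17.30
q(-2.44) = -6.66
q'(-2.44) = 9.64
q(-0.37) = 0.44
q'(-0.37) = -2.78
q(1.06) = -9.67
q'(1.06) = -11.36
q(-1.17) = 0.74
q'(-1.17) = 2.02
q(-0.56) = 0.86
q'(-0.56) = -1.64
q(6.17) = -146.06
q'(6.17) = -42.02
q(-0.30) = 0.23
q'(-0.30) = -3.20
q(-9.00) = -199.00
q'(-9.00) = 49.00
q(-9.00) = -199.00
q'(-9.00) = 49.00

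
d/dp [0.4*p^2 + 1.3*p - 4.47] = 0.8*p + 1.3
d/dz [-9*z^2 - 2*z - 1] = -18*z - 2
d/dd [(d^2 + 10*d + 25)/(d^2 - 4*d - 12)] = 2*(-7*d^2 - 37*d - 10)/(d^4 - 8*d^3 - 8*d^2 + 96*d + 144)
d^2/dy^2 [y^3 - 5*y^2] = 6*y - 10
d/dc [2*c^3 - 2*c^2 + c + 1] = 6*c^2 - 4*c + 1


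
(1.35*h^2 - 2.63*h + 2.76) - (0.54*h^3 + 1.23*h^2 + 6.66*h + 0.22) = -0.54*h^3 + 0.12*h^2 - 9.29*h + 2.54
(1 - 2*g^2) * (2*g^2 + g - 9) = -4*g^4 - 2*g^3 + 20*g^2 + g - 9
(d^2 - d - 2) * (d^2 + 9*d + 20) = d^4 + 8*d^3 + 9*d^2 - 38*d - 40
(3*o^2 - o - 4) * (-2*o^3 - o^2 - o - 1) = -6*o^5 - o^4 + 6*o^3 + 2*o^2 + 5*o + 4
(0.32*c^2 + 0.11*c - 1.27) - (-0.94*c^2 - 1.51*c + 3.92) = 1.26*c^2 + 1.62*c - 5.19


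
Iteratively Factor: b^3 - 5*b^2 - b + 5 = (b - 5)*(b^2 - 1) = (b - 5)*(b + 1)*(b - 1)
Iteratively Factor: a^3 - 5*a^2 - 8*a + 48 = (a - 4)*(a^2 - a - 12) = (a - 4)^2*(a + 3)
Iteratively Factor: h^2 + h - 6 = (h + 3)*(h - 2)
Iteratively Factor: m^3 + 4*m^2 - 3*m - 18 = (m + 3)*(m^2 + m - 6) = (m + 3)^2*(m - 2)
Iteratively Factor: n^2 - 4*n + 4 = (n - 2)*(n - 2)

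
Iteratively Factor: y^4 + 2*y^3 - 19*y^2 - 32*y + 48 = (y + 3)*(y^3 - y^2 - 16*y + 16) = (y - 1)*(y + 3)*(y^2 - 16) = (y - 4)*(y - 1)*(y + 3)*(y + 4)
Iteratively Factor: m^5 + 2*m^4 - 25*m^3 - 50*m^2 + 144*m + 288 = (m - 3)*(m^4 + 5*m^3 - 10*m^2 - 80*m - 96) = (m - 3)*(m + 3)*(m^3 + 2*m^2 - 16*m - 32) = (m - 3)*(m + 2)*(m + 3)*(m^2 - 16) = (m - 4)*(m - 3)*(m + 2)*(m + 3)*(m + 4)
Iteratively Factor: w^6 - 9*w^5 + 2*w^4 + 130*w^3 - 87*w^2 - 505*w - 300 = (w - 5)*(w^5 - 4*w^4 - 18*w^3 + 40*w^2 + 113*w + 60) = (w - 5)^2*(w^4 + w^3 - 13*w^2 - 25*w - 12) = (w - 5)^2*(w + 1)*(w^3 - 13*w - 12) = (w - 5)^2*(w + 1)^2*(w^2 - w - 12) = (w - 5)^2*(w - 4)*(w + 1)^2*(w + 3)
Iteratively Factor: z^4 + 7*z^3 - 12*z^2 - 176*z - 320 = (z - 5)*(z^3 + 12*z^2 + 48*z + 64) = (z - 5)*(z + 4)*(z^2 + 8*z + 16) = (z - 5)*(z + 4)^2*(z + 4)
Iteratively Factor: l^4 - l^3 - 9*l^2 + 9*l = (l)*(l^3 - l^2 - 9*l + 9) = l*(l + 3)*(l^2 - 4*l + 3) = l*(l - 1)*(l + 3)*(l - 3)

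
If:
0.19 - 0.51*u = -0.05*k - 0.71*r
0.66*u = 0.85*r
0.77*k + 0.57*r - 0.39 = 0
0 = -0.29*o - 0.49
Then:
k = 10.36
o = -1.69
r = -13.32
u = -17.15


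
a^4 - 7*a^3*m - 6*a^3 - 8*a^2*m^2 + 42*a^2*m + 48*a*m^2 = a*(a - 6)*(a - 8*m)*(a + m)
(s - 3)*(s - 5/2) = s^2 - 11*s/2 + 15/2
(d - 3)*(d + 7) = d^2 + 4*d - 21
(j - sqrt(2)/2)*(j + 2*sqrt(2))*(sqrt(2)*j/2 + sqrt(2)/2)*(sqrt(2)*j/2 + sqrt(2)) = j^4/2 + 3*sqrt(2)*j^3/4 + 3*j^3/2 + 9*sqrt(2)*j^2/4 - 3*j + 3*sqrt(2)*j/2 - 2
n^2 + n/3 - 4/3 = (n - 1)*(n + 4/3)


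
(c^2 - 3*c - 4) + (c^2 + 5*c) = 2*c^2 + 2*c - 4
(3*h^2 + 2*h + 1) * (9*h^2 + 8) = 27*h^4 + 18*h^3 + 33*h^2 + 16*h + 8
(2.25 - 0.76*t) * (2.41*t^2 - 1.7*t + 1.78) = -1.8316*t^3 + 6.7145*t^2 - 5.1778*t + 4.005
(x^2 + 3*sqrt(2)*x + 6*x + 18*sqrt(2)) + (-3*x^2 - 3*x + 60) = -2*x^2 + 3*x + 3*sqrt(2)*x + 18*sqrt(2) + 60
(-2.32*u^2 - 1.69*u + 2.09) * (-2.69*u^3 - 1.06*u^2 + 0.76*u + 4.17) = 6.2408*u^5 + 7.0053*u^4 - 5.5939*u^3 - 13.1742*u^2 - 5.4589*u + 8.7153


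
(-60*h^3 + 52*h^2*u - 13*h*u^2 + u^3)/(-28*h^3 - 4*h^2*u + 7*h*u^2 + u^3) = (30*h^2 - 11*h*u + u^2)/(14*h^2 + 9*h*u + u^2)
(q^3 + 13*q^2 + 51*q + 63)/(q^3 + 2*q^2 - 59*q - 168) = (q + 3)/(q - 8)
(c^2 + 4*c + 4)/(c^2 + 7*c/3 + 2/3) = 3*(c + 2)/(3*c + 1)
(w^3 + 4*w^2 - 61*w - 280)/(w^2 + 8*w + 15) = (w^2 - w - 56)/(w + 3)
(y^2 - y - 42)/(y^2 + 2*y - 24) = (y - 7)/(y - 4)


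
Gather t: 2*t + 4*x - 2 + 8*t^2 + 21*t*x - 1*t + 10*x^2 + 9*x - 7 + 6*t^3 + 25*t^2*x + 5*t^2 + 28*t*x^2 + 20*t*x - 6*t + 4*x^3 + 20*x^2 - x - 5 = 6*t^3 + t^2*(25*x + 13) + t*(28*x^2 + 41*x - 5) + 4*x^3 + 30*x^2 + 12*x - 14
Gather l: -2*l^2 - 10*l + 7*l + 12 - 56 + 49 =-2*l^2 - 3*l + 5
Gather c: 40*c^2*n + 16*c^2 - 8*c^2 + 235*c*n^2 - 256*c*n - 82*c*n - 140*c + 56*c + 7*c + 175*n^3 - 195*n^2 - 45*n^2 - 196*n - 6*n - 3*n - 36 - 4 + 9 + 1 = c^2*(40*n + 8) + c*(235*n^2 - 338*n - 77) + 175*n^3 - 240*n^2 - 205*n - 30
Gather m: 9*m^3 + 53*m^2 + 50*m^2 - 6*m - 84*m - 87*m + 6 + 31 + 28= 9*m^3 + 103*m^2 - 177*m + 65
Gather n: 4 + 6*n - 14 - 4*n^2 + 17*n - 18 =-4*n^2 + 23*n - 28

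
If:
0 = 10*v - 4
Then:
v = 2/5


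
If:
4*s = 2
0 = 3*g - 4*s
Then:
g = 2/3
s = 1/2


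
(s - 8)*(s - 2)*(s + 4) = s^3 - 6*s^2 - 24*s + 64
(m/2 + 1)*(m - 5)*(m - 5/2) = m^3/2 - 11*m^2/4 - 5*m/4 + 25/2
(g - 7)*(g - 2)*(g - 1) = g^3 - 10*g^2 + 23*g - 14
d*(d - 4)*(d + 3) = d^3 - d^2 - 12*d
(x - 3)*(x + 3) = x^2 - 9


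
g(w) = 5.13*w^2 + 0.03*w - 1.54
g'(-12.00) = -123.09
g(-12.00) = 736.82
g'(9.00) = 92.37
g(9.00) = 414.26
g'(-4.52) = -46.35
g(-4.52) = 103.13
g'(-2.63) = -26.95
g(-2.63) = 33.86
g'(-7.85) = -80.51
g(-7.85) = 314.35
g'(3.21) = 32.96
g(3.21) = 51.42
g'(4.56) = 46.82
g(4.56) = 105.27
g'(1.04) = 10.70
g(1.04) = 4.04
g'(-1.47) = -15.05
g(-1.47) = 9.50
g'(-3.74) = -38.34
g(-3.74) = 70.10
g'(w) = 10.26*w + 0.03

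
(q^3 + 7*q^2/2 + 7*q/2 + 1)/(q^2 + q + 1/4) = 2*(q^2 + 3*q + 2)/(2*q + 1)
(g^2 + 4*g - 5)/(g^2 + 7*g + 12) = (g^2 + 4*g - 5)/(g^2 + 7*g + 12)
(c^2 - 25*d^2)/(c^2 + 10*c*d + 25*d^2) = (c - 5*d)/(c + 5*d)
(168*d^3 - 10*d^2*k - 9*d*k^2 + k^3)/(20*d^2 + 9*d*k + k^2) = (42*d^2 - 13*d*k + k^2)/(5*d + k)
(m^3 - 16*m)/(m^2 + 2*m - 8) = m*(m - 4)/(m - 2)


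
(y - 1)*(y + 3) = y^2 + 2*y - 3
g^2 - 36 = (g - 6)*(g + 6)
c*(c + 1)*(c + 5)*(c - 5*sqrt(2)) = c^4 - 5*sqrt(2)*c^3 + 6*c^3 - 30*sqrt(2)*c^2 + 5*c^2 - 25*sqrt(2)*c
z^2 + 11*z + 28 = (z + 4)*(z + 7)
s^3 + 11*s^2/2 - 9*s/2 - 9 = (s - 3/2)*(s + 1)*(s + 6)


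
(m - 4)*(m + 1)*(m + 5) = m^3 + 2*m^2 - 19*m - 20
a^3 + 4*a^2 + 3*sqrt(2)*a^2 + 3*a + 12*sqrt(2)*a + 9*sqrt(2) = (a + 1)*(a + 3)*(a + 3*sqrt(2))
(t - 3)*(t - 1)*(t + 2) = t^3 - 2*t^2 - 5*t + 6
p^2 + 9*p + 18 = (p + 3)*(p + 6)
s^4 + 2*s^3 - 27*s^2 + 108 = (s - 3)^2*(s + 2)*(s + 6)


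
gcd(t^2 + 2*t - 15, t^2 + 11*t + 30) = t + 5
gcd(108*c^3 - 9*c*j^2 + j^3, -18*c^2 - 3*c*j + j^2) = 18*c^2 + 3*c*j - j^2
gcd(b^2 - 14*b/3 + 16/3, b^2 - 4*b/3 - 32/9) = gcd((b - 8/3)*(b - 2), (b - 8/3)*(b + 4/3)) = b - 8/3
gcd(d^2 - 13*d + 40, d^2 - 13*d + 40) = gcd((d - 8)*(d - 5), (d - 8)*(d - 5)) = d^2 - 13*d + 40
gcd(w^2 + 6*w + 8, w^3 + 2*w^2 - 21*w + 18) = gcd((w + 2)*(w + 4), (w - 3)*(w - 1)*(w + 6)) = 1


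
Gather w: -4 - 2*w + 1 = -2*w - 3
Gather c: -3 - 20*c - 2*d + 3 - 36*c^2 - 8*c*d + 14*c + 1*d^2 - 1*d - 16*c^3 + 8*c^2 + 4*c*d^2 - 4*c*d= -16*c^3 - 28*c^2 + c*(4*d^2 - 12*d - 6) + d^2 - 3*d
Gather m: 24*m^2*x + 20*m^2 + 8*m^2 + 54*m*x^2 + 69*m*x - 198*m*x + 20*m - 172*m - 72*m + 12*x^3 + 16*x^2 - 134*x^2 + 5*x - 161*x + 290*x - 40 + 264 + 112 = m^2*(24*x + 28) + m*(54*x^2 - 129*x - 224) + 12*x^3 - 118*x^2 + 134*x + 336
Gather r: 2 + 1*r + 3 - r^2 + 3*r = -r^2 + 4*r + 5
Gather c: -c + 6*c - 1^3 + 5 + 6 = 5*c + 10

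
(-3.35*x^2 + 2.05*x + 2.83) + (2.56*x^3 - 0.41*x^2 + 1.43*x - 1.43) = 2.56*x^3 - 3.76*x^2 + 3.48*x + 1.4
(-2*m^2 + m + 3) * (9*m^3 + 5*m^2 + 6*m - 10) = -18*m^5 - m^4 + 20*m^3 + 41*m^2 + 8*m - 30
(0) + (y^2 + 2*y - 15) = y^2 + 2*y - 15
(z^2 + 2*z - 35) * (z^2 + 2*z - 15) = z^4 + 4*z^3 - 46*z^2 - 100*z + 525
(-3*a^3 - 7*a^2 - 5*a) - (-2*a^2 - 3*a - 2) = -3*a^3 - 5*a^2 - 2*a + 2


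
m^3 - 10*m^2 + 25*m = m*(m - 5)^2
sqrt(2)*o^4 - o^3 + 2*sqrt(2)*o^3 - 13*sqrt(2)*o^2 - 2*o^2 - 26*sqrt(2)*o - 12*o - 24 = (o + 2)*(o - 3*sqrt(2))*(o + 2*sqrt(2))*(sqrt(2)*o + 1)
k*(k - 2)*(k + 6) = k^3 + 4*k^2 - 12*k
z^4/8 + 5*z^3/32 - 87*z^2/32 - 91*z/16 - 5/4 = (z/4 + 1)*(z/2 + 1)*(z - 5)*(z + 1/4)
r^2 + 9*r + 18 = (r + 3)*(r + 6)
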